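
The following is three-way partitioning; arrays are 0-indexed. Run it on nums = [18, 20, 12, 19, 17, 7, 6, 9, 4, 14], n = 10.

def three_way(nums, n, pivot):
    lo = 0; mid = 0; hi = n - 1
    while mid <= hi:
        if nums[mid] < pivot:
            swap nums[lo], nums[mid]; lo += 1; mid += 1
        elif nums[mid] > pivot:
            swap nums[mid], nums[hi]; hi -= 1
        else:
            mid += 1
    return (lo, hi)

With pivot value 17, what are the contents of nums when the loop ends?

[14, 4, 12, 9, 7, 6, 17, 19, 20, 18]

lo=0 mid=0 hi=9
18>17: swap(0,9), hi=8 ⇒ [14, 20, 12, 19, 17, 7, 6, 9, 4, 18]
14<17: swap(0,0), lo=1 mid=1 ⇒ [14, 20, 12, 19, 17, 7, 6, 9, 4, 18]
20>17: swap(1,8), hi=7 ⇒ [14, 4, 12, 19, 17, 7, 6, 9, 20, 18]
4<17: swap(1,1), lo=2 mid=2 ⇒ [14, 4, 12, 19, 17, 7, 6, 9, 20, 18]
12<17: swap(2,2), lo=3 mid=3 ⇒ [14, 4, 12, 19, 17, 7, 6, 9, 20, 18]
19>17: swap(3,7), hi=6 ⇒ [14, 4, 12, 9, 17, 7, 6, 19, 20, 18]
9<17: swap(3,3), lo=4 mid=4 ⇒ [14, 4, 12, 9, 17, 7, 6, 19, 20, 18]
17=17: mid=5
7<17: swap(4,5), lo=5 mid=6 ⇒ [14, 4, 12, 9, 7, 17, 6, 19, 20, 18]
6<17: swap(5,6), lo=6 mid=7 ⇒ [14, 4, 12, 9, 7, 6, 17, 19, 20, 18]
done. lo=6 hi=6; nums=[14, 4, 12, 9, 7, 6, 17, 19, 20, 18]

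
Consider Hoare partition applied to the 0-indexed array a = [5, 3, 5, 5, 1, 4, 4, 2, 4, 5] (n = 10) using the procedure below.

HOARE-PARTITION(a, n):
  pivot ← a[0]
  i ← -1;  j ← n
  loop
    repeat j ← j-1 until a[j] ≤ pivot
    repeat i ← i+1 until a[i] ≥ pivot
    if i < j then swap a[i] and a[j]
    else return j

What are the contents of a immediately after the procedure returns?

pivot = a[0] = 5; i = -1, j = 10
j→9 (a[9]=5≤5), i→0 (a[0]=5≥5); i<j, swap → [5, 3, 5, 5, 1, 4, 4, 2, 4, 5]
j→8 (a[8]=4≤5), i→2 (a[2]=5≥5); i<j, swap → [5, 3, 4, 5, 1, 4, 4, 2, 5, 5]
j→7 (a[7]=2≤5), i→3 (a[3]=5≥5); i<j, swap → [5, 3, 4, 2, 1, 4, 4, 5, 5, 5]
j→6, i→7; i≥j, return j=6. a = [5, 3, 4, 2, 1, 4, 4, 5, 5, 5]

[5, 3, 4, 2, 1, 4, 4, 5, 5, 5]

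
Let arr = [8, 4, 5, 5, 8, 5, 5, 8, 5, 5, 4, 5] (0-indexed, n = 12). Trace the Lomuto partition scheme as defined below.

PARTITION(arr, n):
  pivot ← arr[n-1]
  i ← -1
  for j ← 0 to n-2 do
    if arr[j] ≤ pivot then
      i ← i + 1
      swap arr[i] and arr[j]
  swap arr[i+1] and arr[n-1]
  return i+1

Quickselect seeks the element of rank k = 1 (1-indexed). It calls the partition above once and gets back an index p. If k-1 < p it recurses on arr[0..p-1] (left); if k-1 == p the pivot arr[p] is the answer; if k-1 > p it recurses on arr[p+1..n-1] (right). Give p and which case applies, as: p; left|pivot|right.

pivot=5, i=-1
j=0: 8>5, skip
j=1: 4≤5, i=0, swap(0,1) ⇒ [4, 8, 5, 5, 8, 5, 5, 8, 5, 5, 4, 5]
j=2: 5≤5, i=1, swap(1,2) ⇒ [4, 5, 8, 5, 8, 5, 5, 8, 5, 5, 4, 5]
j=3: 5≤5, i=2, swap(2,3) ⇒ [4, 5, 5, 8, 8, 5, 5, 8, 5, 5, 4, 5]
j=4: 8>5, skip
j=5: 5≤5, i=3, swap(3,5) ⇒ [4, 5, 5, 5, 8, 8, 5, 8, 5, 5, 4, 5]
j=6: 5≤5, i=4, swap(4,6) ⇒ [4, 5, 5, 5, 5, 8, 8, 8, 5, 5, 4, 5]
j=7: 8>5, skip
j=8: 5≤5, i=5, swap(5,8) ⇒ [4, 5, 5, 5, 5, 5, 8, 8, 8, 5, 4, 5]
j=9: 5≤5, i=6, swap(6,9) ⇒ [4, 5, 5, 5, 5, 5, 5, 8, 8, 8, 4, 5]
j=10: 4≤5, i=7, swap(7,10) ⇒ [4, 5, 5, 5, 5, 5, 5, 4, 8, 8, 8, 5]
swap(8,11) ⇒ [4, 5, 5, 5, 5, 5, 5, 4, 5, 8, 8, 8]; return 8
p = 8; k-1 = 0 < 8 ⇒ left

8; left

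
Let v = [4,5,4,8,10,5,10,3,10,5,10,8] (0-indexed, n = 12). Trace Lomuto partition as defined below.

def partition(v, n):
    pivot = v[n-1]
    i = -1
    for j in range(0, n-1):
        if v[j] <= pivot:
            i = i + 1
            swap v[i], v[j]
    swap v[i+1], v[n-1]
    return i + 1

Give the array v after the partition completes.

[4,5,4,8,5,3,5,8,10,10,10,10]

pivot = v[11] = 8; i = -1
j=0: v[0]=4 ≤ 8 → i=0, swap v[0],v[0] (no change) → [4,5,4,8,10,5,10,3,10,5,10,8]
j=1: v[1]=5 ≤ 8 → i=1, swap v[1],v[1] (no change) → [4,5,4,8,10,5,10,3,10,5,10,8]
j=2: v[2]=4 ≤ 8 → i=2, swap v[2],v[2] (no change) → [4,5,4,8,10,5,10,3,10,5,10,8]
j=3: v[3]=8 ≤ 8 → i=3, swap v[3],v[3] (no change) → [4,5,4,8,10,5,10,3,10,5,10,8]
j=4: v[4]=10 > 8 → no swap
j=5: v[5]=5 ≤ 8 → i=4, swap v[4],v[5] → [4,5,4,8,5,10,10,3,10,5,10,8]
j=6: v[6]=10 > 8 → no swap
j=7: v[7]=3 ≤ 8 → i=5, swap v[5],v[7] → [4,5,4,8,5,3,10,10,10,5,10,8]
j=8: v[8]=10 > 8 → no swap
j=9: v[9]=5 ≤ 8 → i=6, swap v[6],v[9] → [4,5,4,8,5,3,5,10,10,10,10,8]
j=10: v[10]=10 > 8 → no swap
final swap v[7],v[11] → [4,5,4,8,5,3,5,8,10,10,10,10]; return 7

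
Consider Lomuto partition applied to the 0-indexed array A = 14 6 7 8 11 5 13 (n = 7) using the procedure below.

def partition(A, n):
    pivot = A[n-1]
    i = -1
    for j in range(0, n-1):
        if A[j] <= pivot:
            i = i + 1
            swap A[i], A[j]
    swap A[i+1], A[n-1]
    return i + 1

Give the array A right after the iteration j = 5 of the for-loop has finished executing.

pivot = A[6] = 13; i = -1
j=0: A[0]=14 > 13 → no swap
j=1: A[1]=6 ≤ 13 → i=0, swap A[0],A[1] → 6 14 7 8 11 5 13
j=2: A[2]=7 ≤ 13 → i=1, swap A[1],A[2] → 6 7 14 8 11 5 13
j=3: A[3]=8 ≤ 13 → i=2, swap A[2],A[3] → 6 7 8 14 11 5 13
j=4: A[4]=11 ≤ 13 → i=3, swap A[3],A[4] → 6 7 8 11 14 5 13
j=5: A[5]=5 ≤ 13 → i=4, swap A[4],A[5] → 6 7 8 11 5 14 13
(after j=5) A = 6 7 8 11 5 14 13

6 7 8 11 5 14 13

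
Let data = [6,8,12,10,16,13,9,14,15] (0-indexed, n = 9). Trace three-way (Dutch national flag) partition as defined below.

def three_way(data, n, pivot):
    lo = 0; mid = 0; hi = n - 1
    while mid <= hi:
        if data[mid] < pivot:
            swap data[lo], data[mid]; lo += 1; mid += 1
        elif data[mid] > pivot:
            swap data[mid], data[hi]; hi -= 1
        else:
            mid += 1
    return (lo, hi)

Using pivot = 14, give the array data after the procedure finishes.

[6,8,12,10,13,9,14,15,16]

lo=0 mid=0 hi=8
6<14: swap(0,0), lo=1 mid=1 ⇒ [6,8,12,10,16,13,9,14,15]
8<14: swap(1,1), lo=2 mid=2 ⇒ [6,8,12,10,16,13,9,14,15]
12<14: swap(2,2), lo=3 mid=3 ⇒ [6,8,12,10,16,13,9,14,15]
10<14: swap(3,3), lo=4 mid=4 ⇒ [6,8,12,10,16,13,9,14,15]
16>14: swap(4,8), hi=7 ⇒ [6,8,12,10,15,13,9,14,16]
15>14: swap(4,7), hi=6 ⇒ [6,8,12,10,14,13,9,15,16]
14=14: mid=5
13<14: swap(4,5), lo=5 mid=6 ⇒ [6,8,12,10,13,14,9,15,16]
9<14: swap(5,6), lo=6 mid=7 ⇒ [6,8,12,10,13,9,14,15,16]
done. lo=6 hi=6; data=[6,8,12,10,13,9,14,15,16]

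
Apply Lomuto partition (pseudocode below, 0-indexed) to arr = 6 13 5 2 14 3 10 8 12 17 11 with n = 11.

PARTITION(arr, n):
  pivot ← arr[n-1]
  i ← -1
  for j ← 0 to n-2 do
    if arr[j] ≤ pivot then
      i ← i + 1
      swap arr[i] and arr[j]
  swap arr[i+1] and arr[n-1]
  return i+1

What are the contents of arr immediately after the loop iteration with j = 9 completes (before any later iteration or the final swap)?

pivot = arr[10] = 11; i = -1
j=0: arr[0]=6 ≤ 11 → i=0, swap arr[0],arr[0] (no change) → 6 13 5 2 14 3 10 8 12 17 11
j=1: arr[1]=13 > 11 → no swap
j=2: arr[2]=5 ≤ 11 → i=1, swap arr[1],arr[2] → 6 5 13 2 14 3 10 8 12 17 11
j=3: arr[3]=2 ≤ 11 → i=2, swap arr[2],arr[3] → 6 5 2 13 14 3 10 8 12 17 11
j=4: arr[4]=14 > 11 → no swap
j=5: arr[5]=3 ≤ 11 → i=3, swap arr[3],arr[5] → 6 5 2 3 14 13 10 8 12 17 11
j=6: arr[6]=10 ≤ 11 → i=4, swap arr[4],arr[6] → 6 5 2 3 10 13 14 8 12 17 11
j=7: arr[7]=8 ≤ 11 → i=5, swap arr[5],arr[7] → 6 5 2 3 10 8 14 13 12 17 11
j=8: arr[8]=12 > 11 → no swap
j=9: arr[9]=17 > 11 → no swap
(after j=9) arr = 6 5 2 3 10 8 14 13 12 17 11

6 5 2 3 10 8 14 13 12 17 11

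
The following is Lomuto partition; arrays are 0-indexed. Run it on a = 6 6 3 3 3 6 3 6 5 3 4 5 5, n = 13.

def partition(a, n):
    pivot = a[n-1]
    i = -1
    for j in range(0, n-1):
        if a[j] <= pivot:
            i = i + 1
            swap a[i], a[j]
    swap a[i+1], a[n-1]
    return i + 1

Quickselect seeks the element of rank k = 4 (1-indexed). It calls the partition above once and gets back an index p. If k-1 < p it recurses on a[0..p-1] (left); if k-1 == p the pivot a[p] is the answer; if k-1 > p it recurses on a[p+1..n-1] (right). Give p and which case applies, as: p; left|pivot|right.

8; left

pivot=5, i=-1
j=0: 6>5, skip
j=1: 6>5, skip
j=2: 3≤5, i=0, swap(0,2) ⇒ 3 6 6 3 3 6 3 6 5 3 4 5 5
j=3: 3≤5, i=1, swap(1,3) ⇒ 3 3 6 6 3 6 3 6 5 3 4 5 5
j=4: 3≤5, i=2, swap(2,4) ⇒ 3 3 3 6 6 6 3 6 5 3 4 5 5
j=5: 6>5, skip
j=6: 3≤5, i=3, swap(3,6) ⇒ 3 3 3 3 6 6 6 6 5 3 4 5 5
j=7: 6>5, skip
j=8: 5≤5, i=4, swap(4,8) ⇒ 3 3 3 3 5 6 6 6 6 3 4 5 5
j=9: 3≤5, i=5, swap(5,9) ⇒ 3 3 3 3 5 3 6 6 6 6 4 5 5
j=10: 4≤5, i=6, swap(6,10) ⇒ 3 3 3 3 5 3 4 6 6 6 6 5 5
j=11: 5≤5, i=7, swap(7,11) ⇒ 3 3 3 3 5 3 4 5 6 6 6 6 5
swap(8,12) ⇒ 3 3 3 3 5 3 4 5 5 6 6 6 6; return 8
p = 8; k-1 = 3 < 8 ⇒ left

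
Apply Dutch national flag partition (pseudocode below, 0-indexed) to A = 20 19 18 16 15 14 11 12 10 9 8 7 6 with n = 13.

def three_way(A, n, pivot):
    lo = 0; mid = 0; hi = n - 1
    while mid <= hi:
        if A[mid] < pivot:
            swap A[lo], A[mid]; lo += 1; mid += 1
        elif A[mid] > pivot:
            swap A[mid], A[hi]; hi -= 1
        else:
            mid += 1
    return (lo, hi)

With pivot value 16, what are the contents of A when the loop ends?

pivot = 16; lo=0, mid=0, hi=12
A[mid]=20>16: swap A[0],A[12]; hi=11 → 6 19 18 16 15 14 11 12 10 9 8 7 20
A[mid]=6<16: swap A[0],A[0]; lo=1,mid=1 → 6 19 18 16 15 14 11 12 10 9 8 7 20
A[mid]=19>16: swap A[1],A[11]; hi=10 → 6 7 18 16 15 14 11 12 10 9 8 19 20
A[mid]=7<16: swap A[1],A[1]; lo=2,mid=2 → 6 7 18 16 15 14 11 12 10 9 8 19 20
A[mid]=18>16: swap A[2],A[10]; hi=9 → 6 7 8 16 15 14 11 12 10 9 18 19 20
A[mid]=8<16: swap A[2],A[2]; lo=3,mid=3 → 6 7 8 16 15 14 11 12 10 9 18 19 20
A[mid]=16=16: mid=4
A[mid]=15<16: swap A[3],A[4]; lo=4,mid=5 → 6 7 8 15 16 14 11 12 10 9 18 19 20
A[mid]=14<16: swap A[4],A[5]; lo=5,mid=6 → 6 7 8 15 14 16 11 12 10 9 18 19 20
A[mid]=11<16: swap A[5],A[6]; lo=6,mid=7 → 6 7 8 15 14 11 16 12 10 9 18 19 20
A[mid]=12<16: swap A[6],A[7]; lo=7,mid=8 → 6 7 8 15 14 11 12 16 10 9 18 19 20
A[mid]=10<16: swap A[7],A[8]; lo=8,mid=9 → 6 7 8 15 14 11 12 10 16 9 18 19 20
A[mid]=9<16: swap A[8],A[9]; lo=9,mid=10 → 6 7 8 15 14 11 12 10 9 16 18 19 20
end: lo=9, hi=9; A = 6 7 8 15 14 11 12 10 9 16 18 19 20

6 7 8 15 14 11 12 10 9 16 18 19 20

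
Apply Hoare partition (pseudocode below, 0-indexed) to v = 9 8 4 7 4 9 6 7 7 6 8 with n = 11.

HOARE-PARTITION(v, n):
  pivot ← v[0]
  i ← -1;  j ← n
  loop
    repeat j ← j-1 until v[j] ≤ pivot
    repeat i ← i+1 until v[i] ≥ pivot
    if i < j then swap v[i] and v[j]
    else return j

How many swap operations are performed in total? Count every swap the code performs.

pivot = v[0] = 9; i = -1, j = 11
j→10 (v[10]=8≤9), i→0 (v[0]=9≥9); i<j, swap → 8 8 4 7 4 9 6 7 7 6 9
j→9 (v[9]=6≤9), i→5 (v[5]=9≥9); i<j, swap → 8 8 4 7 4 6 6 7 7 9 9
j→8, i→9; i≥j, return j=8. v = 8 8 4 7 4 6 6 7 7 9 9

2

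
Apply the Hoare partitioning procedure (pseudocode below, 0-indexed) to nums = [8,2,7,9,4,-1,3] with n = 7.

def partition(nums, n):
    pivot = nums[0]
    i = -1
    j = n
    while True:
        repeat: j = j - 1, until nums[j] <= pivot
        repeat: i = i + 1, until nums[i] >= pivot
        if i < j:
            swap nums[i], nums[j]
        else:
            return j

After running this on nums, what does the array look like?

pivot = nums[0] = 8; i = -1, j = 7
j→6 (nums[6]=3≤8), i→0 (nums[0]=8≥8); i<j, swap → [3,2,7,9,4,-1,8]
j→5 (nums[5]=-1≤8), i→3 (nums[3]=9≥8); i<j, swap → [3,2,7,-1,4,9,8]
j→4, i→5; i≥j, return j=4. nums = [3,2,7,-1,4,9,8]

[3,2,7,-1,4,9,8]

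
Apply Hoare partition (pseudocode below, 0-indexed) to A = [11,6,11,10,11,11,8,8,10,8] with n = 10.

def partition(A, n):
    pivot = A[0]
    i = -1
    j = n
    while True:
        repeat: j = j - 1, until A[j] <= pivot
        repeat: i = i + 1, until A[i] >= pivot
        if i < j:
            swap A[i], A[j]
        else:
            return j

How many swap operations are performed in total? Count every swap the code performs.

4

pivot=11
j stops at 9 (8), i stops at 0 (11); swap ⇒ [8,6,11,10,11,11,8,8,10,11]
j stops at 8 (10), i stops at 2 (11); swap ⇒ [8,6,10,10,11,11,8,8,11,11]
j stops at 7 (8), i stops at 4 (11); swap ⇒ [8,6,10,10,8,11,8,11,11,11]
j stops at 6 (8), i stops at 5 (11); swap ⇒ [8,6,10,10,8,8,11,11,11,11]
j stops at 5, i stops at 6; i≥j ⇒ return 5. A=[8,6,10,10,8,8,11,11,11,11]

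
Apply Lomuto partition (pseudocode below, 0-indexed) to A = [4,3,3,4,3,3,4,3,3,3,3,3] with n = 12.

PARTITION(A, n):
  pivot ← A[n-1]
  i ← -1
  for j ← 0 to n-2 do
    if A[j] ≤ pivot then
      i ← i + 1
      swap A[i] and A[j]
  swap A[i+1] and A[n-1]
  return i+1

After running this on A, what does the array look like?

[3,3,3,3,3,3,3,3,3,4,4,4]

pivot = A[11] = 3; i = -1
j=0: A[0]=4 > 3 → no swap
j=1: A[1]=3 ≤ 3 → i=0, swap A[0],A[1] → [3,4,3,4,3,3,4,3,3,3,3,3]
j=2: A[2]=3 ≤ 3 → i=1, swap A[1],A[2] → [3,3,4,4,3,3,4,3,3,3,3,3]
j=3: A[3]=4 > 3 → no swap
j=4: A[4]=3 ≤ 3 → i=2, swap A[2],A[4] → [3,3,3,4,4,3,4,3,3,3,3,3]
j=5: A[5]=3 ≤ 3 → i=3, swap A[3],A[5] → [3,3,3,3,4,4,4,3,3,3,3,3]
j=6: A[6]=4 > 3 → no swap
j=7: A[7]=3 ≤ 3 → i=4, swap A[4],A[7] → [3,3,3,3,3,4,4,4,3,3,3,3]
j=8: A[8]=3 ≤ 3 → i=5, swap A[5],A[8] → [3,3,3,3,3,3,4,4,4,3,3,3]
j=9: A[9]=3 ≤ 3 → i=6, swap A[6],A[9] → [3,3,3,3,3,3,3,4,4,4,3,3]
j=10: A[10]=3 ≤ 3 → i=7, swap A[7],A[10] → [3,3,3,3,3,3,3,3,4,4,4,3]
final swap A[8],A[11] → [3,3,3,3,3,3,3,3,3,4,4,4]; return 8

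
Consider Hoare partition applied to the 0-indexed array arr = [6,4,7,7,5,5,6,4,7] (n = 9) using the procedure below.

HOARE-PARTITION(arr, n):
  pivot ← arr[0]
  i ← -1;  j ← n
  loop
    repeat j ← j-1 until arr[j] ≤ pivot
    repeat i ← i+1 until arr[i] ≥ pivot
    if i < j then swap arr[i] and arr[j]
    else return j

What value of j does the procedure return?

4

pivot=6
j stops at 7 (4), i stops at 0 (6); swap ⇒ [4,4,7,7,5,5,6,6,7]
j stops at 6 (6), i stops at 2 (7); swap ⇒ [4,4,6,7,5,5,7,6,7]
j stops at 5 (5), i stops at 3 (7); swap ⇒ [4,4,6,5,5,7,7,6,7]
j stops at 4, i stops at 5; i≥j ⇒ return 4. arr=[4,4,6,5,5,7,7,6,7]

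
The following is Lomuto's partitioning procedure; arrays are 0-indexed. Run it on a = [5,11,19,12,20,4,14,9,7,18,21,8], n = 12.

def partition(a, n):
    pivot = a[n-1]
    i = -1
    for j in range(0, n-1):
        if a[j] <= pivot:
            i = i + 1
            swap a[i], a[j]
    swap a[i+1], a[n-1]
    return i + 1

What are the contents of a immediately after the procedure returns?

[5,4,7,8,20,11,14,9,19,18,21,12]

pivot=8, i=-1
j=0: 5≤8, i=0, swap(0,0) ⇒ [5,11,19,12,20,4,14,9,7,18,21,8]
j=1: 11>8, skip
j=2: 19>8, skip
j=3: 12>8, skip
j=4: 20>8, skip
j=5: 4≤8, i=1, swap(1,5) ⇒ [5,4,19,12,20,11,14,9,7,18,21,8]
j=6: 14>8, skip
j=7: 9>8, skip
j=8: 7≤8, i=2, swap(2,8) ⇒ [5,4,7,12,20,11,14,9,19,18,21,8]
j=9: 18>8, skip
j=10: 21>8, skip
swap(3,11) ⇒ [5,4,7,8,20,11,14,9,19,18,21,12]; return 3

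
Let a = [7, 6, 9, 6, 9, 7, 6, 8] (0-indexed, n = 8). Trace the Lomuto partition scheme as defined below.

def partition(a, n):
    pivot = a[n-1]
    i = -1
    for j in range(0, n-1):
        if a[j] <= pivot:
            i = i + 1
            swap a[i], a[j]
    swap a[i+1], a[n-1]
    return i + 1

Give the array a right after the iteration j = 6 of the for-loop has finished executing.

[7, 6, 6, 7, 6, 9, 9, 8]

pivot=8, i=-1
j=0: 7≤8, i=0, swap(0,0) ⇒ [7, 6, 9, 6, 9, 7, 6, 8]
j=1: 6≤8, i=1, swap(1,1) ⇒ [7, 6, 9, 6, 9, 7, 6, 8]
j=2: 9>8, skip
j=3: 6≤8, i=2, swap(2,3) ⇒ [7, 6, 6, 9, 9, 7, 6, 8]
j=4: 9>8, skip
j=5: 7≤8, i=3, swap(3,5) ⇒ [7, 6, 6, 7, 9, 9, 6, 8]
j=6: 6≤8, i=4, swap(4,6) ⇒ [7, 6, 6, 7, 6, 9, 9, 8]
(after j=6) a = [7, 6, 6, 7, 6, 9, 9, 8]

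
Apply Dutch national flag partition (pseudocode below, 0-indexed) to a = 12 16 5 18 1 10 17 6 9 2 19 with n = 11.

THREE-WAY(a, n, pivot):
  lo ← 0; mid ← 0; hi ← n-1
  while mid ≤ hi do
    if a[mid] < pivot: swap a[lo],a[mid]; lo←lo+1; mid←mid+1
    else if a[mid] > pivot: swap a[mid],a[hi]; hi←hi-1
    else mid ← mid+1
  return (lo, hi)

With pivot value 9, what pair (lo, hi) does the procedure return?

(4, 4)

pivot = 9; lo=0, mid=0, hi=10
a[mid]=12>9: swap a[0],a[10]; hi=9 → 19 16 5 18 1 10 17 6 9 2 12
a[mid]=19>9: swap a[0],a[9]; hi=8 → 2 16 5 18 1 10 17 6 9 19 12
a[mid]=2<9: swap a[0],a[0]; lo=1,mid=1 → 2 16 5 18 1 10 17 6 9 19 12
a[mid]=16>9: swap a[1],a[8]; hi=7 → 2 9 5 18 1 10 17 6 16 19 12
a[mid]=9=9: mid=2
a[mid]=5<9: swap a[1],a[2]; lo=2,mid=3 → 2 5 9 18 1 10 17 6 16 19 12
a[mid]=18>9: swap a[3],a[7]; hi=6 → 2 5 9 6 1 10 17 18 16 19 12
a[mid]=6<9: swap a[2],a[3]; lo=3,mid=4 → 2 5 6 9 1 10 17 18 16 19 12
a[mid]=1<9: swap a[3],a[4]; lo=4,mid=5 → 2 5 6 1 9 10 17 18 16 19 12
a[mid]=10>9: swap a[5],a[6]; hi=5 → 2 5 6 1 9 17 10 18 16 19 12
a[mid]=17>9: swap a[5],a[5]; hi=4 → 2 5 6 1 9 17 10 18 16 19 12
end: lo=4, hi=4; a = 2 5 6 1 9 17 10 18 16 19 12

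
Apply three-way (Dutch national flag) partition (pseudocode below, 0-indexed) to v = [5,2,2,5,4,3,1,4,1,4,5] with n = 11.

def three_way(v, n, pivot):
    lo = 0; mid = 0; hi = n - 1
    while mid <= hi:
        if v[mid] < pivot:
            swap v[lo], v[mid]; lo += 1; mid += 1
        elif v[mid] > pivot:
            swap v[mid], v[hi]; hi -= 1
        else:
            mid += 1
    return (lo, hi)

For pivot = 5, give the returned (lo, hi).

pivot = 5; lo=0, mid=0, hi=10
v[mid]=5=5: mid=1
v[mid]=2<5: swap v[0],v[1]; lo=1,mid=2 → [2,5,2,5,4,3,1,4,1,4,5]
v[mid]=2<5: swap v[1],v[2]; lo=2,mid=3 → [2,2,5,5,4,3,1,4,1,4,5]
v[mid]=5=5: mid=4
v[mid]=4<5: swap v[2],v[4]; lo=3,mid=5 → [2,2,4,5,5,3,1,4,1,4,5]
v[mid]=3<5: swap v[3],v[5]; lo=4,mid=6 → [2,2,4,3,5,5,1,4,1,4,5]
v[mid]=1<5: swap v[4],v[6]; lo=5,mid=7 → [2,2,4,3,1,5,5,4,1,4,5]
v[mid]=4<5: swap v[5],v[7]; lo=6,mid=8 → [2,2,4,3,1,4,5,5,1,4,5]
v[mid]=1<5: swap v[6],v[8]; lo=7,mid=9 → [2,2,4,3,1,4,1,5,5,4,5]
v[mid]=4<5: swap v[7],v[9]; lo=8,mid=10 → [2,2,4,3,1,4,1,4,5,5,5]
v[mid]=5=5: mid=11
end: lo=8, hi=10; v = [2,2,4,3,1,4,1,4,5,5,5]

(8, 10)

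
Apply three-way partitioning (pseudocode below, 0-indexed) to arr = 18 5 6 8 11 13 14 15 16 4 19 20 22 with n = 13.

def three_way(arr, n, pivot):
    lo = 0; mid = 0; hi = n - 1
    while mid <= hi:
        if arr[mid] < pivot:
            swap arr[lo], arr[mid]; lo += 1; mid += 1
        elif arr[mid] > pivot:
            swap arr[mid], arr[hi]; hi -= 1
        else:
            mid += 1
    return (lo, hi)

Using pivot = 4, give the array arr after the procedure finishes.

4 6 8 11 13 14 15 16 5 19 20 22 18

pivot = 4; lo=0, mid=0, hi=12
arr[mid]=18>4: swap arr[0],arr[12]; hi=11 → 22 5 6 8 11 13 14 15 16 4 19 20 18
arr[mid]=22>4: swap arr[0],arr[11]; hi=10 → 20 5 6 8 11 13 14 15 16 4 19 22 18
arr[mid]=20>4: swap arr[0],arr[10]; hi=9 → 19 5 6 8 11 13 14 15 16 4 20 22 18
arr[mid]=19>4: swap arr[0],arr[9]; hi=8 → 4 5 6 8 11 13 14 15 16 19 20 22 18
arr[mid]=4=4: mid=1
arr[mid]=5>4: swap arr[1],arr[8]; hi=7 → 4 16 6 8 11 13 14 15 5 19 20 22 18
arr[mid]=16>4: swap arr[1],arr[7]; hi=6 → 4 15 6 8 11 13 14 16 5 19 20 22 18
arr[mid]=15>4: swap arr[1],arr[6]; hi=5 → 4 14 6 8 11 13 15 16 5 19 20 22 18
arr[mid]=14>4: swap arr[1],arr[5]; hi=4 → 4 13 6 8 11 14 15 16 5 19 20 22 18
arr[mid]=13>4: swap arr[1],arr[4]; hi=3 → 4 11 6 8 13 14 15 16 5 19 20 22 18
arr[mid]=11>4: swap arr[1],arr[3]; hi=2 → 4 8 6 11 13 14 15 16 5 19 20 22 18
arr[mid]=8>4: swap arr[1],arr[2]; hi=1 → 4 6 8 11 13 14 15 16 5 19 20 22 18
arr[mid]=6>4: swap arr[1],arr[1]; hi=0 → 4 6 8 11 13 14 15 16 5 19 20 22 18
end: lo=0, hi=0; arr = 4 6 8 11 13 14 15 16 5 19 20 22 18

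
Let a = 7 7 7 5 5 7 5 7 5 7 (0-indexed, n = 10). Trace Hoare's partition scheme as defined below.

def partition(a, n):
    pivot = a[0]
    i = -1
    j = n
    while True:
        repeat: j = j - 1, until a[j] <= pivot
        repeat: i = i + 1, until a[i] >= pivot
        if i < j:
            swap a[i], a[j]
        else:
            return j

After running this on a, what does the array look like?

pivot=7
j stops at 9 (7), i stops at 0 (7); swap ⇒ 7 7 7 5 5 7 5 7 5 7
j stops at 8 (5), i stops at 1 (7); swap ⇒ 7 5 7 5 5 7 5 7 7 7
j stops at 7 (7), i stops at 2 (7); swap ⇒ 7 5 7 5 5 7 5 7 7 7
j stops at 6 (5), i stops at 5 (7); swap ⇒ 7 5 7 5 5 5 7 7 7 7
j stops at 5, i stops at 6; i≥j ⇒ return 5. a=7 5 7 5 5 5 7 7 7 7

7 5 7 5 5 5 7 7 7 7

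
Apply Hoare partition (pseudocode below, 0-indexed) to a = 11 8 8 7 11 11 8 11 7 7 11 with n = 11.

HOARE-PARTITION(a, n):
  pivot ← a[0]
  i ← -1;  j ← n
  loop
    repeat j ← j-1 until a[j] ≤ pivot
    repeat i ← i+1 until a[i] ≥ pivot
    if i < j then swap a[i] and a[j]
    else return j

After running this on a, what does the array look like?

pivot = a[0] = 11; i = -1, j = 11
j→10 (a[10]=11≤11), i→0 (a[0]=11≥11); i<j, swap → 11 8 8 7 11 11 8 11 7 7 11
j→9 (a[9]=7≤11), i→4 (a[4]=11≥11); i<j, swap → 11 8 8 7 7 11 8 11 7 11 11
j→8 (a[8]=7≤11), i→5 (a[5]=11≥11); i<j, swap → 11 8 8 7 7 7 8 11 11 11 11
j→7, i→7; i≥j, return j=7. a = 11 8 8 7 7 7 8 11 11 11 11

11 8 8 7 7 7 8 11 11 11 11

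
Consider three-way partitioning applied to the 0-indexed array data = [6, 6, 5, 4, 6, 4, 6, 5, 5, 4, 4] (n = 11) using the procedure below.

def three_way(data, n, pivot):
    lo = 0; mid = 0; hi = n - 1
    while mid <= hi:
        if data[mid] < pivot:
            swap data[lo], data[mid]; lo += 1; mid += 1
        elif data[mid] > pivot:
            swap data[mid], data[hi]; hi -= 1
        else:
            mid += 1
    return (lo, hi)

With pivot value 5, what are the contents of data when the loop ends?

[4, 4, 4, 4, 5, 5, 5, 6, 6, 6, 6]

lo=0 mid=0 hi=10
6>5: swap(0,10), hi=9 ⇒ [4, 6, 5, 4, 6, 4, 6, 5, 5, 4, 6]
4<5: swap(0,0), lo=1 mid=1 ⇒ [4, 6, 5, 4, 6, 4, 6, 5, 5, 4, 6]
6>5: swap(1,9), hi=8 ⇒ [4, 4, 5, 4, 6, 4, 6, 5, 5, 6, 6]
4<5: swap(1,1), lo=2 mid=2 ⇒ [4, 4, 5, 4, 6, 4, 6, 5, 5, 6, 6]
5=5: mid=3
4<5: swap(2,3), lo=3 mid=4 ⇒ [4, 4, 4, 5, 6, 4, 6, 5, 5, 6, 6]
6>5: swap(4,8), hi=7 ⇒ [4, 4, 4, 5, 5, 4, 6, 5, 6, 6, 6]
5=5: mid=5
4<5: swap(3,5), lo=4 mid=6 ⇒ [4, 4, 4, 4, 5, 5, 6, 5, 6, 6, 6]
6>5: swap(6,7), hi=6 ⇒ [4, 4, 4, 4, 5, 5, 5, 6, 6, 6, 6]
5=5: mid=7
done. lo=4 hi=6; data=[4, 4, 4, 4, 5, 5, 5, 6, 6, 6, 6]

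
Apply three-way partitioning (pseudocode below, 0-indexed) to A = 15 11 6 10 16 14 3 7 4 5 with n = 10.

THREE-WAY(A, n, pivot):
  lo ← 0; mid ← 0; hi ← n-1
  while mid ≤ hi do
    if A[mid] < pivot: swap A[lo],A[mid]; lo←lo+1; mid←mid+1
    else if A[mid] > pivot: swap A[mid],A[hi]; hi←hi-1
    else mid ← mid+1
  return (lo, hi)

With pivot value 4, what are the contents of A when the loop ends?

3 4 10 16 14 6 7 11 5 15

lo=0 mid=0 hi=9
15>4: swap(0,9), hi=8 ⇒ 5 11 6 10 16 14 3 7 4 15
5>4: swap(0,8), hi=7 ⇒ 4 11 6 10 16 14 3 7 5 15
4=4: mid=1
11>4: swap(1,7), hi=6 ⇒ 4 7 6 10 16 14 3 11 5 15
7>4: swap(1,6), hi=5 ⇒ 4 3 6 10 16 14 7 11 5 15
3<4: swap(0,1), lo=1 mid=2 ⇒ 3 4 6 10 16 14 7 11 5 15
6>4: swap(2,5), hi=4 ⇒ 3 4 14 10 16 6 7 11 5 15
14>4: swap(2,4), hi=3 ⇒ 3 4 16 10 14 6 7 11 5 15
16>4: swap(2,3), hi=2 ⇒ 3 4 10 16 14 6 7 11 5 15
10>4: swap(2,2), hi=1 ⇒ 3 4 10 16 14 6 7 11 5 15
done. lo=1 hi=1; A=3 4 10 16 14 6 7 11 5 15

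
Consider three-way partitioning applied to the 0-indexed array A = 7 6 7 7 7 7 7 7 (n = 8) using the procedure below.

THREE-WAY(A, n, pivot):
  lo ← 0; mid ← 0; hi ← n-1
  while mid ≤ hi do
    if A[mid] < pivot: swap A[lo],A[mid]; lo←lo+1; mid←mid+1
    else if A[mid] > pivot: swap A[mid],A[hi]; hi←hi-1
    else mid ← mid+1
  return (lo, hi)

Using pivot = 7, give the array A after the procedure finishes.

6 7 7 7 7 7 7 7

pivot = 7; lo=0, mid=0, hi=7
A[mid]=7=7: mid=1
A[mid]=6<7: swap A[0],A[1]; lo=1,mid=2 → 6 7 7 7 7 7 7 7
A[mid]=7=7: mid=3
A[mid]=7=7: mid=4
A[mid]=7=7: mid=5
A[mid]=7=7: mid=6
A[mid]=7=7: mid=7
A[mid]=7=7: mid=8
end: lo=1, hi=7; A = 6 7 7 7 7 7 7 7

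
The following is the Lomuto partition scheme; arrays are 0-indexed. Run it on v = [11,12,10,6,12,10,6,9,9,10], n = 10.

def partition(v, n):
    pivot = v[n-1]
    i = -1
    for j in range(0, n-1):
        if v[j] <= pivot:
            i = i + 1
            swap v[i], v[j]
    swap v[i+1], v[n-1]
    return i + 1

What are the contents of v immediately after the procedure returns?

[10,6,10,6,9,9,10,12,11,12]

pivot=10, i=-1
j=0: 11>10, skip
j=1: 12>10, skip
j=2: 10≤10, i=0, swap(0,2) ⇒ [10,12,11,6,12,10,6,9,9,10]
j=3: 6≤10, i=1, swap(1,3) ⇒ [10,6,11,12,12,10,6,9,9,10]
j=4: 12>10, skip
j=5: 10≤10, i=2, swap(2,5) ⇒ [10,6,10,12,12,11,6,9,9,10]
j=6: 6≤10, i=3, swap(3,6) ⇒ [10,6,10,6,12,11,12,9,9,10]
j=7: 9≤10, i=4, swap(4,7) ⇒ [10,6,10,6,9,11,12,12,9,10]
j=8: 9≤10, i=5, swap(5,8) ⇒ [10,6,10,6,9,9,12,12,11,10]
swap(6,9) ⇒ [10,6,10,6,9,9,10,12,11,12]; return 6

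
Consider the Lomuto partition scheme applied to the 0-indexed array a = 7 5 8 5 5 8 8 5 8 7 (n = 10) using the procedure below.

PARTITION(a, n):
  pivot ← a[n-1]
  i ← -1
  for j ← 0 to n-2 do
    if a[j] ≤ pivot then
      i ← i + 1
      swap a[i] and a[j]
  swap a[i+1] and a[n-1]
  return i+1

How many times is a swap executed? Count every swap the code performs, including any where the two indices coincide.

pivot = a[9] = 7; i = -1
j=0: a[0]=7 ≤ 7 → i=0, swap a[0],a[0] (no change) → 7 5 8 5 5 8 8 5 8 7
j=1: a[1]=5 ≤ 7 → i=1, swap a[1],a[1] (no change) → 7 5 8 5 5 8 8 5 8 7
j=2: a[2]=8 > 7 → no swap
j=3: a[3]=5 ≤ 7 → i=2, swap a[2],a[3] → 7 5 5 8 5 8 8 5 8 7
j=4: a[4]=5 ≤ 7 → i=3, swap a[3],a[4] → 7 5 5 5 8 8 8 5 8 7
j=5: a[5]=8 > 7 → no swap
j=6: a[6]=8 > 7 → no swap
j=7: a[7]=5 ≤ 7 → i=4, swap a[4],a[7] → 7 5 5 5 5 8 8 8 8 7
j=8: a[8]=8 > 7 → no swap
final swap a[5],a[9] → 7 5 5 5 5 7 8 8 8 8; return 5

6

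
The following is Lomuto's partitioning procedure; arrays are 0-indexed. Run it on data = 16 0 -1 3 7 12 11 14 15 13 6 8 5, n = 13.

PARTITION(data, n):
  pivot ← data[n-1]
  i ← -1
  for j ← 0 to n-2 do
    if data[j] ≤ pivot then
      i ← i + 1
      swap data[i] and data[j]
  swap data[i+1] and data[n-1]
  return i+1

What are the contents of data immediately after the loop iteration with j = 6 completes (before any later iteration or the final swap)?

pivot=5, i=-1
j=0: 16>5, skip
j=1: 0≤5, i=0, swap(0,1) ⇒ 0 16 -1 3 7 12 11 14 15 13 6 8 5
j=2: -1≤5, i=1, swap(1,2) ⇒ 0 -1 16 3 7 12 11 14 15 13 6 8 5
j=3: 3≤5, i=2, swap(2,3) ⇒ 0 -1 3 16 7 12 11 14 15 13 6 8 5
j=4: 7>5, skip
j=5: 12>5, skip
j=6: 11>5, skip
(after j=6) data = 0 -1 3 16 7 12 11 14 15 13 6 8 5

0 -1 3 16 7 12 11 14 15 13 6 8 5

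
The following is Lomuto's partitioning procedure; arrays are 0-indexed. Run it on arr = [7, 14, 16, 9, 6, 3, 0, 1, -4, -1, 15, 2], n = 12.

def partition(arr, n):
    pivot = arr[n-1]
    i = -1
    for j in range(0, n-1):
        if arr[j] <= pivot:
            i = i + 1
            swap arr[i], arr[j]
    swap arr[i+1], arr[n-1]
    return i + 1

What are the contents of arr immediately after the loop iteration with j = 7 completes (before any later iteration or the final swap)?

[0, 1, 16, 9, 6, 3, 7, 14, -4, -1, 15, 2]

pivot = arr[11] = 2; i = -1
j=0: arr[0]=7 > 2 → no swap
j=1: arr[1]=14 > 2 → no swap
j=2: arr[2]=16 > 2 → no swap
j=3: arr[3]=9 > 2 → no swap
j=4: arr[4]=6 > 2 → no swap
j=5: arr[5]=3 > 2 → no swap
j=6: arr[6]=0 ≤ 2 → i=0, swap arr[0],arr[6] → [0, 14, 16, 9, 6, 3, 7, 1, -4, -1, 15, 2]
j=7: arr[7]=1 ≤ 2 → i=1, swap arr[1],arr[7] → [0, 1, 16, 9, 6, 3, 7, 14, -4, -1, 15, 2]
(after j=7) arr = [0, 1, 16, 9, 6, 3, 7, 14, -4, -1, 15, 2]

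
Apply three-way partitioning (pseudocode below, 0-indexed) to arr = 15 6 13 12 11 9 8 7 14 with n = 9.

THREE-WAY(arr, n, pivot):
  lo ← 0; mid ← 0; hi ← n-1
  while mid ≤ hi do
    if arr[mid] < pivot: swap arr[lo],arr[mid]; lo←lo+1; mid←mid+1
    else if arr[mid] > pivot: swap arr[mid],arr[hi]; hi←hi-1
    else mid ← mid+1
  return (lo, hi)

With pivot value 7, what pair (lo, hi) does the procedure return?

(1, 1)

pivot = 7; lo=0, mid=0, hi=8
arr[mid]=15>7: swap arr[0],arr[8]; hi=7 → 14 6 13 12 11 9 8 7 15
arr[mid]=14>7: swap arr[0],arr[7]; hi=6 → 7 6 13 12 11 9 8 14 15
arr[mid]=7=7: mid=1
arr[mid]=6<7: swap arr[0],arr[1]; lo=1,mid=2 → 6 7 13 12 11 9 8 14 15
arr[mid]=13>7: swap arr[2],arr[6]; hi=5 → 6 7 8 12 11 9 13 14 15
arr[mid]=8>7: swap arr[2],arr[5]; hi=4 → 6 7 9 12 11 8 13 14 15
arr[mid]=9>7: swap arr[2],arr[4]; hi=3 → 6 7 11 12 9 8 13 14 15
arr[mid]=11>7: swap arr[2],arr[3]; hi=2 → 6 7 12 11 9 8 13 14 15
arr[mid]=12>7: swap arr[2],arr[2]; hi=1 → 6 7 12 11 9 8 13 14 15
end: lo=1, hi=1; arr = 6 7 12 11 9 8 13 14 15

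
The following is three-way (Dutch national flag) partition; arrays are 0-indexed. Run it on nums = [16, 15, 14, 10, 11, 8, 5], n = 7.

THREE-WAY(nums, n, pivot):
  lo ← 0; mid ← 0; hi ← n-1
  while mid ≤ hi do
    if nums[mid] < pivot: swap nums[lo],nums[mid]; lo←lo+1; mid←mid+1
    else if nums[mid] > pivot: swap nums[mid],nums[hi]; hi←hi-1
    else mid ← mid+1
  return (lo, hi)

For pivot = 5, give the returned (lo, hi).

pivot = 5; lo=0, mid=0, hi=6
nums[mid]=16>5: swap nums[0],nums[6]; hi=5 → [5, 15, 14, 10, 11, 8, 16]
nums[mid]=5=5: mid=1
nums[mid]=15>5: swap nums[1],nums[5]; hi=4 → [5, 8, 14, 10, 11, 15, 16]
nums[mid]=8>5: swap nums[1],nums[4]; hi=3 → [5, 11, 14, 10, 8, 15, 16]
nums[mid]=11>5: swap nums[1],nums[3]; hi=2 → [5, 10, 14, 11, 8, 15, 16]
nums[mid]=10>5: swap nums[1],nums[2]; hi=1 → [5, 14, 10, 11, 8, 15, 16]
nums[mid]=14>5: swap nums[1],nums[1]; hi=0 → [5, 14, 10, 11, 8, 15, 16]
end: lo=0, hi=0; nums = [5, 14, 10, 11, 8, 15, 16]

(0, 0)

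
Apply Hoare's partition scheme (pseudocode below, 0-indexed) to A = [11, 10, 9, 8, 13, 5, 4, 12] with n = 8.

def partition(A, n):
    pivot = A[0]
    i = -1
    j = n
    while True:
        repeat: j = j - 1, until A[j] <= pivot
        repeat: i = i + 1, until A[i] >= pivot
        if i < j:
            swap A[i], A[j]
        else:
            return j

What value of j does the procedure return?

4

pivot = A[0] = 11; i = -1, j = 8
j→6 (A[6]=4≤11), i→0 (A[0]=11≥11); i<j, swap → [4, 10, 9, 8, 13, 5, 11, 12]
j→5 (A[5]=5≤11), i→4 (A[4]=13≥11); i<j, swap → [4, 10, 9, 8, 5, 13, 11, 12]
j→4, i→5; i≥j, return j=4. A = [4, 10, 9, 8, 5, 13, 11, 12]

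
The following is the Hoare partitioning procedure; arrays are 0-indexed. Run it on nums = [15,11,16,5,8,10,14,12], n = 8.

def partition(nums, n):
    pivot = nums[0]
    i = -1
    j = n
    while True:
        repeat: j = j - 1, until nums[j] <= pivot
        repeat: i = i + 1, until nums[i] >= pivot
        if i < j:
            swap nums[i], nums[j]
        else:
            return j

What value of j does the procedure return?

5

pivot = nums[0] = 15; i = -1, j = 8
j→7 (nums[7]=12≤15), i→0 (nums[0]=15≥15); i<j, swap → [12,11,16,5,8,10,14,15]
j→6 (nums[6]=14≤15), i→2 (nums[2]=16≥15); i<j, swap → [12,11,14,5,8,10,16,15]
j→5, i→6; i≥j, return j=5. nums = [12,11,14,5,8,10,16,15]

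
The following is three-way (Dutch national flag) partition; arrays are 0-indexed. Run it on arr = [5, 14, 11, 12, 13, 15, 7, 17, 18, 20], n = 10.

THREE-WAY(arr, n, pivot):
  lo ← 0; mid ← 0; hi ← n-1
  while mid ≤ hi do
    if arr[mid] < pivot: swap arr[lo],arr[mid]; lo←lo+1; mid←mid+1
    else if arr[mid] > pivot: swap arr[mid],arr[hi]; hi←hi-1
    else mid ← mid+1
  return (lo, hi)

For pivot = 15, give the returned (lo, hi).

(6, 6)

pivot = 15; lo=0, mid=0, hi=9
arr[mid]=5<15: swap arr[0],arr[0]; lo=1,mid=1 → [5, 14, 11, 12, 13, 15, 7, 17, 18, 20]
arr[mid]=14<15: swap arr[1],arr[1]; lo=2,mid=2 → [5, 14, 11, 12, 13, 15, 7, 17, 18, 20]
arr[mid]=11<15: swap arr[2],arr[2]; lo=3,mid=3 → [5, 14, 11, 12, 13, 15, 7, 17, 18, 20]
arr[mid]=12<15: swap arr[3],arr[3]; lo=4,mid=4 → [5, 14, 11, 12, 13, 15, 7, 17, 18, 20]
arr[mid]=13<15: swap arr[4],arr[4]; lo=5,mid=5 → [5, 14, 11, 12, 13, 15, 7, 17, 18, 20]
arr[mid]=15=15: mid=6
arr[mid]=7<15: swap arr[5],arr[6]; lo=6,mid=7 → [5, 14, 11, 12, 13, 7, 15, 17, 18, 20]
arr[mid]=17>15: swap arr[7],arr[9]; hi=8 → [5, 14, 11, 12, 13, 7, 15, 20, 18, 17]
arr[mid]=20>15: swap arr[7],arr[8]; hi=7 → [5, 14, 11, 12, 13, 7, 15, 18, 20, 17]
arr[mid]=18>15: swap arr[7],arr[7]; hi=6 → [5, 14, 11, 12, 13, 7, 15, 18, 20, 17]
end: lo=6, hi=6; arr = [5, 14, 11, 12, 13, 7, 15, 18, 20, 17]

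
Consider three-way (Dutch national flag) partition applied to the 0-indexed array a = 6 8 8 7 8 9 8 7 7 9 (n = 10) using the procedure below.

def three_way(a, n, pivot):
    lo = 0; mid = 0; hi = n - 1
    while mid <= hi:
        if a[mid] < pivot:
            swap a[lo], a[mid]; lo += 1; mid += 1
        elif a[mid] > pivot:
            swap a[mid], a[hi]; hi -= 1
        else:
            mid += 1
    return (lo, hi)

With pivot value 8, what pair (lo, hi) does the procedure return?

lo=0 mid=0 hi=9
6<8: swap(0,0), lo=1 mid=1 ⇒ 6 8 8 7 8 9 8 7 7 9
8=8: mid=2
8=8: mid=3
7<8: swap(1,3), lo=2 mid=4 ⇒ 6 7 8 8 8 9 8 7 7 9
8=8: mid=5
9>8: swap(5,9), hi=8 ⇒ 6 7 8 8 8 9 8 7 7 9
9>8: swap(5,8), hi=7 ⇒ 6 7 8 8 8 7 8 7 9 9
7<8: swap(2,5), lo=3 mid=6 ⇒ 6 7 7 8 8 8 8 7 9 9
8=8: mid=7
7<8: swap(3,7), lo=4 mid=8 ⇒ 6 7 7 7 8 8 8 8 9 9
done. lo=4 hi=7; a=6 7 7 7 8 8 8 8 9 9

(4, 7)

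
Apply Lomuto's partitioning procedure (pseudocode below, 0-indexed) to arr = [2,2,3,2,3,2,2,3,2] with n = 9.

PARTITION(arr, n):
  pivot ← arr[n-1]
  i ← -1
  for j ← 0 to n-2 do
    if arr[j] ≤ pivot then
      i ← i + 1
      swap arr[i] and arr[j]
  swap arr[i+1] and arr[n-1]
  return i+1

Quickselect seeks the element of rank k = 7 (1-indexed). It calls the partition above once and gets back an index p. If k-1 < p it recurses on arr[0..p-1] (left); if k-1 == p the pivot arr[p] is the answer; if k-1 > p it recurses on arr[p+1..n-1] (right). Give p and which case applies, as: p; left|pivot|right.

5; right

pivot=2, i=-1
j=0: 2≤2, i=0, swap(0,0) ⇒ [2,2,3,2,3,2,2,3,2]
j=1: 2≤2, i=1, swap(1,1) ⇒ [2,2,3,2,3,2,2,3,2]
j=2: 3>2, skip
j=3: 2≤2, i=2, swap(2,3) ⇒ [2,2,2,3,3,2,2,3,2]
j=4: 3>2, skip
j=5: 2≤2, i=3, swap(3,5) ⇒ [2,2,2,2,3,3,2,3,2]
j=6: 2≤2, i=4, swap(4,6) ⇒ [2,2,2,2,2,3,3,3,2]
j=7: 3>2, skip
swap(5,8) ⇒ [2,2,2,2,2,2,3,3,3]; return 5
p = 5; k-1 = 6 > 5 ⇒ right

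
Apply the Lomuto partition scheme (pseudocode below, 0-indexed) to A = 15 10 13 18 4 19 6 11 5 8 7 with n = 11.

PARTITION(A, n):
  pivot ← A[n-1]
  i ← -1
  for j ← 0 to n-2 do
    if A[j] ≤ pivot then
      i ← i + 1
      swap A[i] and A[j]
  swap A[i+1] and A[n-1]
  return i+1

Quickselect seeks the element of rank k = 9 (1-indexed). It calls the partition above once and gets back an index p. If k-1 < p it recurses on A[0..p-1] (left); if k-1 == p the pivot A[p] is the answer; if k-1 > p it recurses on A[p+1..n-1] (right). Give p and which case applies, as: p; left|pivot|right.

3; right

pivot = A[10] = 7; i = -1
j=0: A[0]=15 > 7 → no swap
j=1: A[1]=10 > 7 → no swap
j=2: A[2]=13 > 7 → no swap
j=3: A[3]=18 > 7 → no swap
j=4: A[4]=4 ≤ 7 → i=0, swap A[0],A[4] → 4 10 13 18 15 19 6 11 5 8 7
j=5: A[5]=19 > 7 → no swap
j=6: A[6]=6 ≤ 7 → i=1, swap A[1],A[6] → 4 6 13 18 15 19 10 11 5 8 7
j=7: A[7]=11 > 7 → no swap
j=8: A[8]=5 ≤ 7 → i=2, swap A[2],A[8] → 4 6 5 18 15 19 10 11 13 8 7
j=9: A[9]=8 > 7 → no swap
final swap A[3],A[10] → 4 6 5 7 15 19 10 11 13 8 18; return 3
p = 3; k-1 = 8 > 3 ⇒ right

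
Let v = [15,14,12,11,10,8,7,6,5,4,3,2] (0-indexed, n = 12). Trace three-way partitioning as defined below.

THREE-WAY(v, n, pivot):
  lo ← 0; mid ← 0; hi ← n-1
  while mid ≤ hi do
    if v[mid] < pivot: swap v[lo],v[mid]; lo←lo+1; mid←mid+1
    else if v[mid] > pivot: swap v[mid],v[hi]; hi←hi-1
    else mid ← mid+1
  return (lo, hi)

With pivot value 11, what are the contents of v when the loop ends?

[2,3,4,10,8,7,6,5,11,12,14,15]

pivot = 11; lo=0, mid=0, hi=11
v[mid]=15>11: swap v[0],v[11]; hi=10 → [2,14,12,11,10,8,7,6,5,4,3,15]
v[mid]=2<11: swap v[0],v[0]; lo=1,mid=1 → [2,14,12,11,10,8,7,6,5,4,3,15]
v[mid]=14>11: swap v[1],v[10]; hi=9 → [2,3,12,11,10,8,7,6,5,4,14,15]
v[mid]=3<11: swap v[1],v[1]; lo=2,mid=2 → [2,3,12,11,10,8,7,6,5,4,14,15]
v[mid]=12>11: swap v[2],v[9]; hi=8 → [2,3,4,11,10,8,7,6,5,12,14,15]
v[mid]=4<11: swap v[2],v[2]; lo=3,mid=3 → [2,3,4,11,10,8,7,6,5,12,14,15]
v[mid]=11=11: mid=4
v[mid]=10<11: swap v[3],v[4]; lo=4,mid=5 → [2,3,4,10,11,8,7,6,5,12,14,15]
v[mid]=8<11: swap v[4],v[5]; lo=5,mid=6 → [2,3,4,10,8,11,7,6,5,12,14,15]
v[mid]=7<11: swap v[5],v[6]; lo=6,mid=7 → [2,3,4,10,8,7,11,6,5,12,14,15]
v[mid]=6<11: swap v[6],v[7]; lo=7,mid=8 → [2,3,4,10,8,7,6,11,5,12,14,15]
v[mid]=5<11: swap v[7],v[8]; lo=8,mid=9 → [2,3,4,10,8,7,6,5,11,12,14,15]
end: lo=8, hi=8; v = [2,3,4,10,8,7,6,5,11,12,14,15]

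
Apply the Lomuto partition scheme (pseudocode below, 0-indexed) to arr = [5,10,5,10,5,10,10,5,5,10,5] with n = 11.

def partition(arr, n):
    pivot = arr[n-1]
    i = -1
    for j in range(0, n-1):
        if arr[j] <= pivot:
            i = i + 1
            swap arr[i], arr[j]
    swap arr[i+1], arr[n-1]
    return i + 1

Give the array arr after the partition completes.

[5,5,5,5,5,5,10,10,10,10,10]

pivot=5, i=-1
j=0: 5≤5, i=0, swap(0,0) ⇒ [5,10,5,10,5,10,10,5,5,10,5]
j=1: 10>5, skip
j=2: 5≤5, i=1, swap(1,2) ⇒ [5,5,10,10,5,10,10,5,5,10,5]
j=3: 10>5, skip
j=4: 5≤5, i=2, swap(2,4) ⇒ [5,5,5,10,10,10,10,5,5,10,5]
j=5: 10>5, skip
j=6: 10>5, skip
j=7: 5≤5, i=3, swap(3,7) ⇒ [5,5,5,5,10,10,10,10,5,10,5]
j=8: 5≤5, i=4, swap(4,8) ⇒ [5,5,5,5,5,10,10,10,10,10,5]
j=9: 10>5, skip
swap(5,10) ⇒ [5,5,5,5,5,5,10,10,10,10,10]; return 5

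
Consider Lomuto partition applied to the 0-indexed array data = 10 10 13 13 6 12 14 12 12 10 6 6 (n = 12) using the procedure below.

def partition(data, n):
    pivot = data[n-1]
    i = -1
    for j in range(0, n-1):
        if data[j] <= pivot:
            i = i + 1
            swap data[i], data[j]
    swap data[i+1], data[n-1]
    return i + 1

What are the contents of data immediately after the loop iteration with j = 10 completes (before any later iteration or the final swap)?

6 6 13 13 10 12 14 12 12 10 10 6

pivot = data[11] = 6; i = -1
j=0: data[0]=10 > 6 → no swap
j=1: data[1]=10 > 6 → no swap
j=2: data[2]=13 > 6 → no swap
j=3: data[3]=13 > 6 → no swap
j=4: data[4]=6 ≤ 6 → i=0, swap data[0],data[4] → 6 10 13 13 10 12 14 12 12 10 6 6
j=5: data[5]=12 > 6 → no swap
j=6: data[6]=14 > 6 → no swap
j=7: data[7]=12 > 6 → no swap
j=8: data[8]=12 > 6 → no swap
j=9: data[9]=10 > 6 → no swap
j=10: data[10]=6 ≤ 6 → i=1, swap data[1],data[10] → 6 6 13 13 10 12 14 12 12 10 10 6
(after j=10) data = 6 6 13 13 10 12 14 12 12 10 10 6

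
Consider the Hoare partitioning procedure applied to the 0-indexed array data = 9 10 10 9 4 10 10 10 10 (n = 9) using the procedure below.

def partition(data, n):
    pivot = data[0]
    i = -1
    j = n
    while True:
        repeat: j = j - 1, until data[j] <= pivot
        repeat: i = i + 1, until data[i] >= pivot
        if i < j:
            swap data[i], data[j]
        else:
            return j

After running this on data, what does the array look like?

pivot = data[0] = 9; i = -1, j = 9
j→4 (data[4]=4≤9), i→0 (data[0]=9≥9); i<j, swap → 4 10 10 9 9 10 10 10 10
j→3 (data[3]=9≤9), i→1 (data[1]=10≥9); i<j, swap → 4 9 10 10 9 10 10 10 10
j→1, i→2; i≥j, return j=1. data = 4 9 10 10 9 10 10 10 10

4 9 10 10 9 10 10 10 10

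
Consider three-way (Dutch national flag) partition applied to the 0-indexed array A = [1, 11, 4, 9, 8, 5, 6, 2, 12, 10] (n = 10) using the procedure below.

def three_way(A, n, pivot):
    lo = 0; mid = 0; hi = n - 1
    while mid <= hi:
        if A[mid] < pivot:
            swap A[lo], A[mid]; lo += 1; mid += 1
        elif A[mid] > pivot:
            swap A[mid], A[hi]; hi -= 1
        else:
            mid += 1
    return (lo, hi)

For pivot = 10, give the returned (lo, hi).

(7, 7)

lo=0 mid=0 hi=9
1<10: swap(0,0), lo=1 mid=1 ⇒ [1, 11, 4, 9, 8, 5, 6, 2, 12, 10]
11>10: swap(1,9), hi=8 ⇒ [1, 10, 4, 9, 8, 5, 6, 2, 12, 11]
10=10: mid=2
4<10: swap(1,2), lo=2 mid=3 ⇒ [1, 4, 10, 9, 8, 5, 6, 2, 12, 11]
9<10: swap(2,3), lo=3 mid=4 ⇒ [1, 4, 9, 10, 8, 5, 6, 2, 12, 11]
8<10: swap(3,4), lo=4 mid=5 ⇒ [1, 4, 9, 8, 10, 5, 6, 2, 12, 11]
5<10: swap(4,5), lo=5 mid=6 ⇒ [1, 4, 9, 8, 5, 10, 6, 2, 12, 11]
6<10: swap(5,6), lo=6 mid=7 ⇒ [1, 4, 9, 8, 5, 6, 10, 2, 12, 11]
2<10: swap(6,7), lo=7 mid=8 ⇒ [1, 4, 9, 8, 5, 6, 2, 10, 12, 11]
12>10: swap(8,8), hi=7 ⇒ [1, 4, 9, 8, 5, 6, 2, 10, 12, 11]
done. lo=7 hi=7; A=[1, 4, 9, 8, 5, 6, 2, 10, 12, 11]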